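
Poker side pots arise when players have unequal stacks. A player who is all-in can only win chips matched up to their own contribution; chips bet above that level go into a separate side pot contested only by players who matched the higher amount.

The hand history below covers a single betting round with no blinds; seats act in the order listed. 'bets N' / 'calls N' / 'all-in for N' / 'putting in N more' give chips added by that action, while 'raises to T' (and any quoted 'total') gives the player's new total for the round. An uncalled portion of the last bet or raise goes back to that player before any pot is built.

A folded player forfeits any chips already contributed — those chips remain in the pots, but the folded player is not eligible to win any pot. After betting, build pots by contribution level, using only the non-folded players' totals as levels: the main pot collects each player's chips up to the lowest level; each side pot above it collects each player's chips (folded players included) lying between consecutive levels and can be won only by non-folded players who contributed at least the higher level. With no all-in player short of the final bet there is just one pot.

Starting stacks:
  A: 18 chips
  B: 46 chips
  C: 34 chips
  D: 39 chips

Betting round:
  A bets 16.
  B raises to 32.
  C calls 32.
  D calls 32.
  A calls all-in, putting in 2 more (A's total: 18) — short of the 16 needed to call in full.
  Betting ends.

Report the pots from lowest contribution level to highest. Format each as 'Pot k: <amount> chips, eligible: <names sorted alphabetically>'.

Pot 1: 72 chips, eligible: A, B, C, D
Pot 2: 42 chips, eligible: B, C, D

Derivation:
Contributions: A=18, B=32, C=32, D=32
Pot levels (distinct totals of non-folded players): 18, 32
Layer 1-18: 18 each from A, B, C, D = 18*4 = 72 chips; eligible A, B, C, D
Layer 19-32: 14 each from B, C, D = 14*3 = 42 chips; eligible B, C, D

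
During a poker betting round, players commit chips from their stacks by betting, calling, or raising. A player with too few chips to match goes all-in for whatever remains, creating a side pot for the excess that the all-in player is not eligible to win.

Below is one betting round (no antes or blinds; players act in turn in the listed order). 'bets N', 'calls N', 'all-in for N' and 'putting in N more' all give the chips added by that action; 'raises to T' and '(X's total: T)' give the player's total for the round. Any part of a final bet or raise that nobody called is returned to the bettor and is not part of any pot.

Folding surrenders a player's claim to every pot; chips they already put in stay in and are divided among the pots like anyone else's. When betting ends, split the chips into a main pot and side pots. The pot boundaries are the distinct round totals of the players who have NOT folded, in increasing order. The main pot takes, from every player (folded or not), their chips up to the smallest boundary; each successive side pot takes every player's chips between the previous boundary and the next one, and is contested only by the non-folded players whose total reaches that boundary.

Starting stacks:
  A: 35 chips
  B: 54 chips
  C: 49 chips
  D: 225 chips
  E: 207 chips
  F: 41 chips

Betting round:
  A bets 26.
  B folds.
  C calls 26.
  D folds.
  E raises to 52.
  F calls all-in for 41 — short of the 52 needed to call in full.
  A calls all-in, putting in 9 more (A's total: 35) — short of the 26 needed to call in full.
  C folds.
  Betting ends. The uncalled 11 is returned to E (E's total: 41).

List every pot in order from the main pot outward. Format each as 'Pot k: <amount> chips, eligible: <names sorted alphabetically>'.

Pot 1: 131 chips, eligible: A, E, F
Pot 2: 12 chips, eligible: E, F

Derivation:
Contributions (after 11 returned to E): A=35, C=26, E=41, F=41
Folded: B, C, D
Pot levels (distinct totals of non-folded players): 35, 41
Layer 1-35: A 35 + C 26 + E 35 + F 35 = 131 chips; eligible A, E, F
Layer 36-41: 6 each from E, F = 6*2 = 12 chips; eligible E, F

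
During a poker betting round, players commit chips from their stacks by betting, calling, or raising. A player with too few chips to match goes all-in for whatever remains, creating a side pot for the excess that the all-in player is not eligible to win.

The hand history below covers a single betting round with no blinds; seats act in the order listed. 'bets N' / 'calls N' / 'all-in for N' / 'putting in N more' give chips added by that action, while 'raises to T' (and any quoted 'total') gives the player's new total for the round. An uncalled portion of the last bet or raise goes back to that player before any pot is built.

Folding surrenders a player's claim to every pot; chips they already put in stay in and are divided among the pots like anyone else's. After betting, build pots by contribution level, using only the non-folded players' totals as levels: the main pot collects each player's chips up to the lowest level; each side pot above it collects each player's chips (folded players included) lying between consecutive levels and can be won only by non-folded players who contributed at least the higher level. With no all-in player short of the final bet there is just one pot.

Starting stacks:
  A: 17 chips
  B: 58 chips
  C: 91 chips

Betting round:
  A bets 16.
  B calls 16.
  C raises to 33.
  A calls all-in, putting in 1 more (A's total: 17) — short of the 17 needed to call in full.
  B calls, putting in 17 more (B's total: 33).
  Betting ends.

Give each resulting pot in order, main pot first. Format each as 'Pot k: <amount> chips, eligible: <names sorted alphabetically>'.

Contributions: A=17, B=33, C=33
Pot levels (distinct totals of non-folded players): 17, 33
Layer 1-17: 17 each from A, B, C = 17*3 = 51 chips; eligible A, B, C
Layer 18-33: 16 each from B, C = 16*2 = 32 chips; eligible B, C

Pot 1: 51 chips, eligible: A, B, C
Pot 2: 32 chips, eligible: B, C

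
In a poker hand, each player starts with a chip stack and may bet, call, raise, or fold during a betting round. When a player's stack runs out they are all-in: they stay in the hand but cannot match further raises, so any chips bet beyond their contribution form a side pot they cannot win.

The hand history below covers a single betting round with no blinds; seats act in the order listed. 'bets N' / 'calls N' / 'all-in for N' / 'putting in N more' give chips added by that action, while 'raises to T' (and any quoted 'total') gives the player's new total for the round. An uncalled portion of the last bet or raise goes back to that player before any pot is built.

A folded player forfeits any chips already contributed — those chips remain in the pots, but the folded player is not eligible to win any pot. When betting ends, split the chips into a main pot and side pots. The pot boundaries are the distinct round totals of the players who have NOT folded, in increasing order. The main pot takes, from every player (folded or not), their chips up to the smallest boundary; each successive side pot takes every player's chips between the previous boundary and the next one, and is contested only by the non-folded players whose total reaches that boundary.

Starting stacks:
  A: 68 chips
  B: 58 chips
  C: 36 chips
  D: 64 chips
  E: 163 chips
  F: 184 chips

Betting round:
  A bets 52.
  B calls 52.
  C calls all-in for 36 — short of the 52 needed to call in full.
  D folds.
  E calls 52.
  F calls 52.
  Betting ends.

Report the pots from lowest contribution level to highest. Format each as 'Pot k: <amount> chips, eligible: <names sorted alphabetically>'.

Pot 1: 180 chips, eligible: A, B, C, E, F
Pot 2: 64 chips, eligible: A, B, E, F

Derivation:
Contributions: A=52, B=52, C=36, E=52, F=52
Folded: D
Pot levels (distinct totals of non-folded players): 36, 52
Layer 1-36: 36 each from A, B, C, E, F = 36*5 = 180 chips; eligible A, B, C, E, F
Layer 37-52: 16 each from A, B, E, F = 16*4 = 64 chips; eligible A, B, E, F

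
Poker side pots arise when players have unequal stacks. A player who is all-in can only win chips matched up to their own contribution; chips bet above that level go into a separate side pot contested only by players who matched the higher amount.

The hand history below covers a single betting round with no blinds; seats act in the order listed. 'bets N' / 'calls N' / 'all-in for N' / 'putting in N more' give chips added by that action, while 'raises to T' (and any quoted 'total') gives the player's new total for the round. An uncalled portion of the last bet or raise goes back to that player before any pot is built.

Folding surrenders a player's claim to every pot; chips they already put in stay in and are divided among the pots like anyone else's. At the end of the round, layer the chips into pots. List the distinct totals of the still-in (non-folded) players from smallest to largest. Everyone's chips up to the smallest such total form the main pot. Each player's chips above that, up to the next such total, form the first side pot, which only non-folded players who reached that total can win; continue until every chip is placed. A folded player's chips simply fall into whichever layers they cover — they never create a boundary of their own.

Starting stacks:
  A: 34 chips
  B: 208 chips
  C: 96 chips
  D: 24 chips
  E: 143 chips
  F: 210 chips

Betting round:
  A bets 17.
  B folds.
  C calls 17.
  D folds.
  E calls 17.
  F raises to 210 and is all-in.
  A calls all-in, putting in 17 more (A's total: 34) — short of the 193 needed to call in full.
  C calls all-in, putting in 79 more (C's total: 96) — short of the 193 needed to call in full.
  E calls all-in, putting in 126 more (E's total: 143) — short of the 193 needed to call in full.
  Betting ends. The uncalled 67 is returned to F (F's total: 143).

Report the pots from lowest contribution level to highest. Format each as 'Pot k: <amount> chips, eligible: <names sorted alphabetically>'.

Pot 1: 136 chips, eligible: A, C, E, F
Pot 2: 186 chips, eligible: C, E, F
Pot 3: 94 chips, eligible: E, F

Derivation:
Contributions (after 67 returned to F): A=34, C=96, E=143, F=143
Folded: B, D
Pot levels (distinct totals of non-folded players): 34, 96, 143
Layer 1-34: 34 each from A, C, E, F = 34*4 = 136 chips; eligible A, C, E, F
Layer 35-96: 62 each from C, E, F = 62*3 = 186 chips; eligible C, E, F
Layer 97-143: 47 each from E, F = 47*2 = 94 chips; eligible E, F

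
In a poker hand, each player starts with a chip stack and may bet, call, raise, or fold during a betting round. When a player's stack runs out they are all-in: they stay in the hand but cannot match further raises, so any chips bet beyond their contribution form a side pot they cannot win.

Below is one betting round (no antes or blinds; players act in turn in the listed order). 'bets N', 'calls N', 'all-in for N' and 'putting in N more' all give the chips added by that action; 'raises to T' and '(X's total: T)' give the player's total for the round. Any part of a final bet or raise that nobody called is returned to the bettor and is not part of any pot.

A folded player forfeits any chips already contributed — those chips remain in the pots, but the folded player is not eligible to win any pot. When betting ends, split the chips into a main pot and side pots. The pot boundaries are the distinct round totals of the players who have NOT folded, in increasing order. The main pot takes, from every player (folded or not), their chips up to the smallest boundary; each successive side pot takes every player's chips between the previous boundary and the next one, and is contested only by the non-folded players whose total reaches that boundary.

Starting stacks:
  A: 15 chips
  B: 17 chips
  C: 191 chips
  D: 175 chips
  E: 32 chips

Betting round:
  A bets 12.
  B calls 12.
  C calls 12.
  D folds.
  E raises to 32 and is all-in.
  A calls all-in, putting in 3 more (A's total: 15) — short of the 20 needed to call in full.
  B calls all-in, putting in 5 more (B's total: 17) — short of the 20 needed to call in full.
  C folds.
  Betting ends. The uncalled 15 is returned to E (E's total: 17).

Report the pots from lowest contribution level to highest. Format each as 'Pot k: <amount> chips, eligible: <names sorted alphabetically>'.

Pot 1: 57 chips, eligible: A, B, E
Pot 2: 4 chips, eligible: B, E

Derivation:
Contributions (after 15 returned to E): A=15, B=17, C=12, E=17
Folded: C, D
Pot levels (distinct totals of non-folded players): 15, 17
Layer 1-15: A 15 + B 15 + C 12 + E 15 = 57 chips; eligible A, B, E
Layer 16-17: 2 each from B, E = 2*2 = 4 chips; eligible B, E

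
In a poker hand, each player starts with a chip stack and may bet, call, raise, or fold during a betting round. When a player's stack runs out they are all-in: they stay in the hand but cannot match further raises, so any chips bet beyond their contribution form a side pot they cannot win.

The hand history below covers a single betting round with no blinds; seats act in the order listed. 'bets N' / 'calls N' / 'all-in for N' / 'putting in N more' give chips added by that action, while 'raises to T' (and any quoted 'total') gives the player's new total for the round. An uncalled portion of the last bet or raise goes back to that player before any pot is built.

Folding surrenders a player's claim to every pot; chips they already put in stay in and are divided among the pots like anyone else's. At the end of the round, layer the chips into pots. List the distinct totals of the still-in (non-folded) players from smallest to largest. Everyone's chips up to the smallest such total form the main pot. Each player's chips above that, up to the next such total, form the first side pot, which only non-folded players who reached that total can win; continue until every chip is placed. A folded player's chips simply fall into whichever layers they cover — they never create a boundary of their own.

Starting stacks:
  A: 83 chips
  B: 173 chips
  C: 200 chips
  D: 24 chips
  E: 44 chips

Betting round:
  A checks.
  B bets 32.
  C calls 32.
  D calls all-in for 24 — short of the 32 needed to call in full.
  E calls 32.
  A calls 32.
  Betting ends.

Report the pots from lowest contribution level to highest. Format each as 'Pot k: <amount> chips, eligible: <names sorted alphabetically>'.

Contributions: A=32, B=32, C=32, D=24, E=32
Pot levels (distinct totals of non-folded players): 24, 32
Layer 1-24: 24 each from A, B, C, D, E = 24*5 = 120 chips; eligible A, B, C, D, E
Layer 25-32: 8 each from A, B, C, E = 8*4 = 32 chips; eligible A, B, C, E

Pot 1: 120 chips, eligible: A, B, C, D, E
Pot 2: 32 chips, eligible: A, B, C, E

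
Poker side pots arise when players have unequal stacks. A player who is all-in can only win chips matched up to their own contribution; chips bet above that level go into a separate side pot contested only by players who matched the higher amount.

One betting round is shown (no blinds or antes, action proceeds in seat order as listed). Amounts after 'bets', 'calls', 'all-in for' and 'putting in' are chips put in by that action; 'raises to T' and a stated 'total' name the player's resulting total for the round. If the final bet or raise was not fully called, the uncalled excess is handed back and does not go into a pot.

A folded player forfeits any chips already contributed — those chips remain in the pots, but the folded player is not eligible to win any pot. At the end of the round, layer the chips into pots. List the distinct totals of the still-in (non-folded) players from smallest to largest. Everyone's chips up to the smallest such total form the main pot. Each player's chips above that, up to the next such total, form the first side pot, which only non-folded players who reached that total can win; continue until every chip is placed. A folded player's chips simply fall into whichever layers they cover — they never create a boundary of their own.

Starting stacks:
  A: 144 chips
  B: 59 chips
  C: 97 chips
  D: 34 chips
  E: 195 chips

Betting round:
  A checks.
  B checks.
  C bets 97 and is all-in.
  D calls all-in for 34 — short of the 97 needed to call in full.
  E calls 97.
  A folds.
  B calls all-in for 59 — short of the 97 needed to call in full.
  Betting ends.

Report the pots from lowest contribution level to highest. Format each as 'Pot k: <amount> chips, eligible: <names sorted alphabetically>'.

Contributions: B=59, C=97, D=34, E=97
Folded: A
Pot levels (distinct totals of non-folded players): 34, 59, 97
Layer 1-34: 34 each from B, C, D, E = 34*4 = 136 chips; eligible B, C, D, E
Layer 35-59: 25 each from B, C, E = 25*3 = 75 chips; eligible B, C, E
Layer 60-97: 38 each from C, E = 38*2 = 76 chips; eligible C, E

Pot 1: 136 chips, eligible: B, C, D, E
Pot 2: 75 chips, eligible: B, C, E
Pot 3: 76 chips, eligible: C, E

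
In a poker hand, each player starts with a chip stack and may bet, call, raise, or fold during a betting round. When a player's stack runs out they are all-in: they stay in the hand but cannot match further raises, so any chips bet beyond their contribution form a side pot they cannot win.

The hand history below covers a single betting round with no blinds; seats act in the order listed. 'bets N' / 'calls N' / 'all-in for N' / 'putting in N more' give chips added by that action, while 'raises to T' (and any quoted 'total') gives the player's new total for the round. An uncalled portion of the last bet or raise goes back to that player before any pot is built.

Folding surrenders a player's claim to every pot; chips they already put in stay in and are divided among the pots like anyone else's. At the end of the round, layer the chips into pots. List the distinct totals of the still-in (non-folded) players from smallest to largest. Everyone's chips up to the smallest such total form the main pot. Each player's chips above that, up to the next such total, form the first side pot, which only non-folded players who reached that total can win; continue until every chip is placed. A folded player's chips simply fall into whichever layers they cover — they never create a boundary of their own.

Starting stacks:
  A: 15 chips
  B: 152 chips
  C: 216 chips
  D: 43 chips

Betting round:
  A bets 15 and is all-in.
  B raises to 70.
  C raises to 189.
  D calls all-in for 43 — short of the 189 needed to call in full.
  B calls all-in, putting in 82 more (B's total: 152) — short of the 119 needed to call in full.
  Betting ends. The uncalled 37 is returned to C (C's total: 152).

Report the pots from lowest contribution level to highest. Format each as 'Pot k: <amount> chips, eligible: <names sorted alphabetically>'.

Pot 1: 60 chips, eligible: A, B, C, D
Pot 2: 84 chips, eligible: B, C, D
Pot 3: 218 chips, eligible: B, C

Derivation:
Contributions (after 37 returned to C): A=15, B=152, C=152, D=43
Pot levels (distinct totals of non-folded players): 15, 43, 152
Layer 1-15: 15 each from A, B, C, D = 15*4 = 60 chips; eligible A, B, C, D
Layer 16-43: 28 each from B, C, D = 28*3 = 84 chips; eligible B, C, D
Layer 44-152: 109 each from B, C = 109*2 = 218 chips; eligible B, C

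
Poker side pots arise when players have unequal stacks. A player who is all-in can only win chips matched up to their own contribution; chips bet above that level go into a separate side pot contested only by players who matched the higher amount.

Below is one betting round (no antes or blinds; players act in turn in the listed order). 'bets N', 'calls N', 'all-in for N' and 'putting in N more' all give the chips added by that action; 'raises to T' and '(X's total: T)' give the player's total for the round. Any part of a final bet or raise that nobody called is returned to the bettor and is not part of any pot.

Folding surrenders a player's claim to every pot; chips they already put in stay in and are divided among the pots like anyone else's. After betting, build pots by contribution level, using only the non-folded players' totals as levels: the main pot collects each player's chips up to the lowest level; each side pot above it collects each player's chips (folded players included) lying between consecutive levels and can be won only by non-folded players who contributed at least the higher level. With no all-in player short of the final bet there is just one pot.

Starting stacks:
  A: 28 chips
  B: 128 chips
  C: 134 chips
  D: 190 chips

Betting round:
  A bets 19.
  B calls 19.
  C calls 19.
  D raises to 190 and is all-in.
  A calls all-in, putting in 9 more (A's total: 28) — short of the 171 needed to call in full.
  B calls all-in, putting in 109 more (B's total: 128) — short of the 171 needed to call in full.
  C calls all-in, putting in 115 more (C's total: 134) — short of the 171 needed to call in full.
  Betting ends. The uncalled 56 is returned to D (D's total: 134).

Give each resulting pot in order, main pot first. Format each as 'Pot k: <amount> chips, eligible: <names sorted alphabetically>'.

Pot 1: 112 chips, eligible: A, B, C, D
Pot 2: 300 chips, eligible: B, C, D
Pot 3: 12 chips, eligible: C, D

Derivation:
Contributions (after 56 returned to D): A=28, B=128, C=134, D=134
Pot levels (distinct totals of non-folded players): 28, 128, 134
Layer 1-28: 28 each from A, B, C, D = 28*4 = 112 chips; eligible A, B, C, D
Layer 29-128: 100 each from B, C, D = 100*3 = 300 chips; eligible B, C, D
Layer 129-134: 6 each from C, D = 6*2 = 12 chips; eligible C, D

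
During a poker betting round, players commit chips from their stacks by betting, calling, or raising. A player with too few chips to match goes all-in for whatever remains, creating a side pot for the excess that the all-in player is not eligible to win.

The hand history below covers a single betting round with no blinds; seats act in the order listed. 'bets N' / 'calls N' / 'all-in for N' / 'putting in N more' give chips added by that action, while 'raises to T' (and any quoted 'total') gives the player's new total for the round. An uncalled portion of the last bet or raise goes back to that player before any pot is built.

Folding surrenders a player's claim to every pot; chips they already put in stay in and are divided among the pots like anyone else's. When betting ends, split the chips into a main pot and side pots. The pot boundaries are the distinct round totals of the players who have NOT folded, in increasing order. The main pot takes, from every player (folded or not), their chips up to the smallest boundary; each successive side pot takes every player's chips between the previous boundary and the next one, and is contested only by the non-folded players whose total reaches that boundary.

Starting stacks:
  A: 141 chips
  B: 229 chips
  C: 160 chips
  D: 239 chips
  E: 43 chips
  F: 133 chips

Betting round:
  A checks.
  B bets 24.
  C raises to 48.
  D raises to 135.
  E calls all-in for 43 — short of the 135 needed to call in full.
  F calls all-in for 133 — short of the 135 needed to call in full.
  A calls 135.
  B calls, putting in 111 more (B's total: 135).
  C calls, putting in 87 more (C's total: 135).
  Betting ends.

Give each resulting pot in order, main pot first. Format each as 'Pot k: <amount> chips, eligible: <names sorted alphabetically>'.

Contributions: A=135, B=135, C=135, D=135, E=43, F=133
Pot levels (distinct totals of non-folded players): 43, 133, 135
Layer 1-43: 43 each from A, B, C, D, E, F = 43*6 = 258 chips; eligible A, B, C, D, E, F
Layer 44-133: 90 each from A, B, C, D, F = 90*5 = 450 chips; eligible A, B, C, D, F
Layer 134-135: 2 each from A, B, C, D = 2*4 = 8 chips; eligible A, B, C, D

Pot 1: 258 chips, eligible: A, B, C, D, E, F
Pot 2: 450 chips, eligible: A, B, C, D, F
Pot 3: 8 chips, eligible: A, B, C, D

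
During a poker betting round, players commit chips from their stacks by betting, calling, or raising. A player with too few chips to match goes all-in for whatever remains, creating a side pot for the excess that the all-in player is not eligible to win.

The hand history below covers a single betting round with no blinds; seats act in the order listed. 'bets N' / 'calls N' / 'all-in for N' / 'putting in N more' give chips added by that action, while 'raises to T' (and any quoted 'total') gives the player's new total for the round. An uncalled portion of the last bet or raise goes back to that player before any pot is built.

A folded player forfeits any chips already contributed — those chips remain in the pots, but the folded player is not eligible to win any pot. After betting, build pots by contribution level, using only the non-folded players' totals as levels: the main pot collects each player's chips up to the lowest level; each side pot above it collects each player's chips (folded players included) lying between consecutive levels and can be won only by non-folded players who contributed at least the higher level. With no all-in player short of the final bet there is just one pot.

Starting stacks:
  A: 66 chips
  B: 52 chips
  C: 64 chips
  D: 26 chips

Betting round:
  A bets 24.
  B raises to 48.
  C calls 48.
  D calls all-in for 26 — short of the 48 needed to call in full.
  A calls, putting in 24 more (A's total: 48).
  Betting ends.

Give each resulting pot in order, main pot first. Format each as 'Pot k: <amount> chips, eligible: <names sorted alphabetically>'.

Contributions: A=48, B=48, C=48, D=26
Pot levels (distinct totals of non-folded players): 26, 48
Layer 1-26: 26 each from A, B, C, D = 26*4 = 104 chips; eligible A, B, C, D
Layer 27-48: 22 each from A, B, C = 22*3 = 66 chips; eligible A, B, C

Pot 1: 104 chips, eligible: A, B, C, D
Pot 2: 66 chips, eligible: A, B, C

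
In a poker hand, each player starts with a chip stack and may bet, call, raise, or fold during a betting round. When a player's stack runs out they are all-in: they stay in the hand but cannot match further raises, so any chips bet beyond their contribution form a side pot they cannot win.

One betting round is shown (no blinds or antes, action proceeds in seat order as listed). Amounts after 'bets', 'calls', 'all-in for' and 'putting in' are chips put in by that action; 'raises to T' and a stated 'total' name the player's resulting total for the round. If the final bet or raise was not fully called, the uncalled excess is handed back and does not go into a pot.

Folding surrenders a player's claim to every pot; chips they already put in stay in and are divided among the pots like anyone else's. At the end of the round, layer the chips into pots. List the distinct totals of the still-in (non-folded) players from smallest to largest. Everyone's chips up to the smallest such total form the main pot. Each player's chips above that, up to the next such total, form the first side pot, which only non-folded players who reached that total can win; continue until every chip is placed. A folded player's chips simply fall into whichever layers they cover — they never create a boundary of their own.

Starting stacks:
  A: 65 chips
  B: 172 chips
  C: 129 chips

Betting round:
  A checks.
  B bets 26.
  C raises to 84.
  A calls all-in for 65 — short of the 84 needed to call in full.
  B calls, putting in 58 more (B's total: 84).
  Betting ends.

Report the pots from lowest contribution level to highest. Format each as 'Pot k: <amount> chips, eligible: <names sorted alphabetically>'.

Contributions: A=65, B=84, C=84
Pot levels (distinct totals of non-folded players): 65, 84
Layer 1-65: 65 each from A, B, C = 65*3 = 195 chips; eligible A, B, C
Layer 66-84: 19 each from B, C = 19*2 = 38 chips; eligible B, C

Pot 1: 195 chips, eligible: A, B, C
Pot 2: 38 chips, eligible: B, C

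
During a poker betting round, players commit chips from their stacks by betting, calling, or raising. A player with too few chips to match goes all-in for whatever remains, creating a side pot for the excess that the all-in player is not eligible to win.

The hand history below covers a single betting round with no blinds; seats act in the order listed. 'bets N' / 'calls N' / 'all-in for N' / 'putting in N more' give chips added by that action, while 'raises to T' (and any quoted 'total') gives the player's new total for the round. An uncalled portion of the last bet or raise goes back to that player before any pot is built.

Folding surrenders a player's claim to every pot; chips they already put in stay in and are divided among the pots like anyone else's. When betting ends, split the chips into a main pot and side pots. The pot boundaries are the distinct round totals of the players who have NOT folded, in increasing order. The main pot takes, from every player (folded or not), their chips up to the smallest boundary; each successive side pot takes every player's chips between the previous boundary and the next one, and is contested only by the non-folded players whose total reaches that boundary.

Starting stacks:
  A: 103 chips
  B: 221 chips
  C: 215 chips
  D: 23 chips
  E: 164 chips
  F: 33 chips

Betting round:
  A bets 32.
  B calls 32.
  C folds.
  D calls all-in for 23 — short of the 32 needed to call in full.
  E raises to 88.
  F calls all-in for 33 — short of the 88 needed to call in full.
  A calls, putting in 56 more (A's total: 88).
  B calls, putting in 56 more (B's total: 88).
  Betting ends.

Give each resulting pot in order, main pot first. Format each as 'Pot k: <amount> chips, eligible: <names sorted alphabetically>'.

Pot 1: 115 chips, eligible: A, B, D, E, F
Pot 2: 40 chips, eligible: A, B, E, F
Pot 3: 165 chips, eligible: A, B, E

Derivation:
Contributions: A=88, B=88, D=23, E=88, F=33
Folded: C
Pot levels (distinct totals of non-folded players): 23, 33, 88
Layer 1-23: 23 each from A, B, D, E, F = 23*5 = 115 chips; eligible A, B, D, E, F
Layer 24-33: 10 each from A, B, E, F = 10*4 = 40 chips; eligible A, B, E, F
Layer 34-88: 55 each from A, B, E = 55*3 = 165 chips; eligible A, B, E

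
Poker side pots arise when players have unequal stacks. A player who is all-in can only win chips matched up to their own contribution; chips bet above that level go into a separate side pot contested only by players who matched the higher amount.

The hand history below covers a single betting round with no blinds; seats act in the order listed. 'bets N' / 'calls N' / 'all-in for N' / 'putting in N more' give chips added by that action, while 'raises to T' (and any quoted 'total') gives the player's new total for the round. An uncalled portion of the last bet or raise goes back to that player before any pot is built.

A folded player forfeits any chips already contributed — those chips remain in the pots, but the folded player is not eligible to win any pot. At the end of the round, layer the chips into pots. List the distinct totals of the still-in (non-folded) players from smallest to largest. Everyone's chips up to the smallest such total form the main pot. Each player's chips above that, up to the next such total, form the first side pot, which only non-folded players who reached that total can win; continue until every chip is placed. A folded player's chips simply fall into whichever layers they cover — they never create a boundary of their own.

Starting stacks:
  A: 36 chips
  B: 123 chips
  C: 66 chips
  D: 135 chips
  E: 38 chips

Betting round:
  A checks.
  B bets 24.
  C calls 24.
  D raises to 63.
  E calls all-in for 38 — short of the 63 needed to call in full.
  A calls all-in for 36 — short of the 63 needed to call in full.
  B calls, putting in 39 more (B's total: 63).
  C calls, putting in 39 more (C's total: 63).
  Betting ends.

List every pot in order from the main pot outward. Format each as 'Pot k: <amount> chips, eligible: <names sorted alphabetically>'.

Contributions: A=36, B=63, C=63, D=63, E=38
Pot levels (distinct totals of non-folded players): 36, 38, 63
Layer 1-36: 36 each from A, B, C, D, E = 36*5 = 180 chips; eligible A, B, C, D, E
Layer 37-38: 2 each from B, C, D, E = 2*4 = 8 chips; eligible B, C, D, E
Layer 39-63: 25 each from B, C, D = 25*3 = 75 chips; eligible B, C, D

Pot 1: 180 chips, eligible: A, B, C, D, E
Pot 2: 8 chips, eligible: B, C, D, E
Pot 3: 75 chips, eligible: B, C, D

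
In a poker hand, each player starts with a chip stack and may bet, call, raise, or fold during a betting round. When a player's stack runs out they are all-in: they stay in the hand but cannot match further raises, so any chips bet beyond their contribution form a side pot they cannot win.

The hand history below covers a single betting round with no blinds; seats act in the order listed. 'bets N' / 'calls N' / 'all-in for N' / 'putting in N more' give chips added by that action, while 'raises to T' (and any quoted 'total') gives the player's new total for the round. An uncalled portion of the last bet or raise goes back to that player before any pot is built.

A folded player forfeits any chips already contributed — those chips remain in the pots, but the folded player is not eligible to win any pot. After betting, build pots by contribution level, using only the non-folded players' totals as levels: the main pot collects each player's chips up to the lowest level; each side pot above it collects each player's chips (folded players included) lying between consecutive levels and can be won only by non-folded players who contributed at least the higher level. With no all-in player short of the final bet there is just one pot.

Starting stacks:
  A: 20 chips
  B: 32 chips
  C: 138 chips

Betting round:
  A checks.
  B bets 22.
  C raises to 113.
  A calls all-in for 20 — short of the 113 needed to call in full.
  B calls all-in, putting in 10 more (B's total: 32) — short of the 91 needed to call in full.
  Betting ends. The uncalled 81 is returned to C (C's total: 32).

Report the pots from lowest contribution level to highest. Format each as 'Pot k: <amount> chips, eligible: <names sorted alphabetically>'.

Pot 1: 60 chips, eligible: A, B, C
Pot 2: 24 chips, eligible: B, C

Derivation:
Contributions (after 81 returned to C): A=20, B=32, C=32
Pot levels (distinct totals of non-folded players): 20, 32
Layer 1-20: 20 each from A, B, C = 20*3 = 60 chips; eligible A, B, C
Layer 21-32: 12 each from B, C = 12*2 = 24 chips; eligible B, C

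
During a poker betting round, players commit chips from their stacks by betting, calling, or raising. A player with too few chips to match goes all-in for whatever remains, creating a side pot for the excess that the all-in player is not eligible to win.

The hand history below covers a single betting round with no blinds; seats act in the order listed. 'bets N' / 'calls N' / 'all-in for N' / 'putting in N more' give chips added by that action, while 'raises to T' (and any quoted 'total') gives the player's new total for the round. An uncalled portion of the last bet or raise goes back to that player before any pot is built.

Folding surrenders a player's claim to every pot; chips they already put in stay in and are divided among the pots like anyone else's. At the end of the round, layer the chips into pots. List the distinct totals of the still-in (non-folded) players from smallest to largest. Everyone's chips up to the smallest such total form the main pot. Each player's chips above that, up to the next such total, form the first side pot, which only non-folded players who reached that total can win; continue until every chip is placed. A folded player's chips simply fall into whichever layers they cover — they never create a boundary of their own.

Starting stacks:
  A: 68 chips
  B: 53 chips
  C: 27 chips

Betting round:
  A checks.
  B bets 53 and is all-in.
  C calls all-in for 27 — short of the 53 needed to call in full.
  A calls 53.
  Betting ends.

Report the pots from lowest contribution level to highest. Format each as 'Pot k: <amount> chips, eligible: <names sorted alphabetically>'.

Contributions: A=53, B=53, C=27
Pot levels (distinct totals of non-folded players): 27, 53
Layer 1-27: 27 each from A, B, C = 27*3 = 81 chips; eligible A, B, C
Layer 28-53: 26 each from A, B = 26*2 = 52 chips; eligible A, B

Pot 1: 81 chips, eligible: A, B, C
Pot 2: 52 chips, eligible: A, B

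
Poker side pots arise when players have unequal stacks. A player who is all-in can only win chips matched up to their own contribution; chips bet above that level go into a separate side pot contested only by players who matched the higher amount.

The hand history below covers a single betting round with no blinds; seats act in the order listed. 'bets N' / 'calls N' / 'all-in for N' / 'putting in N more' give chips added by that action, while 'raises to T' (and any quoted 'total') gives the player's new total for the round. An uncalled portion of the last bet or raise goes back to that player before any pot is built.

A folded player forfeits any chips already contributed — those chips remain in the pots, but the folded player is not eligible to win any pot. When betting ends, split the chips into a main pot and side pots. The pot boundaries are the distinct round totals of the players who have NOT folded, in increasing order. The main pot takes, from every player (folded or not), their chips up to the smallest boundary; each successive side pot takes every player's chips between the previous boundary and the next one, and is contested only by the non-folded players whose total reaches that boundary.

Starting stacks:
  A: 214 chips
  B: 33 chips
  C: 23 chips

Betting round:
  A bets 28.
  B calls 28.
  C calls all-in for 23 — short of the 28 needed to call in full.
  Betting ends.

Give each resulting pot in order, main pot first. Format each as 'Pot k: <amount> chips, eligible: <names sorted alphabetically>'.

Contributions: A=28, B=28, C=23
Pot levels (distinct totals of non-folded players): 23, 28
Layer 1-23: 23 each from A, B, C = 23*3 = 69 chips; eligible A, B, C
Layer 24-28: 5 each from A, B = 5*2 = 10 chips; eligible A, B

Pot 1: 69 chips, eligible: A, B, C
Pot 2: 10 chips, eligible: A, B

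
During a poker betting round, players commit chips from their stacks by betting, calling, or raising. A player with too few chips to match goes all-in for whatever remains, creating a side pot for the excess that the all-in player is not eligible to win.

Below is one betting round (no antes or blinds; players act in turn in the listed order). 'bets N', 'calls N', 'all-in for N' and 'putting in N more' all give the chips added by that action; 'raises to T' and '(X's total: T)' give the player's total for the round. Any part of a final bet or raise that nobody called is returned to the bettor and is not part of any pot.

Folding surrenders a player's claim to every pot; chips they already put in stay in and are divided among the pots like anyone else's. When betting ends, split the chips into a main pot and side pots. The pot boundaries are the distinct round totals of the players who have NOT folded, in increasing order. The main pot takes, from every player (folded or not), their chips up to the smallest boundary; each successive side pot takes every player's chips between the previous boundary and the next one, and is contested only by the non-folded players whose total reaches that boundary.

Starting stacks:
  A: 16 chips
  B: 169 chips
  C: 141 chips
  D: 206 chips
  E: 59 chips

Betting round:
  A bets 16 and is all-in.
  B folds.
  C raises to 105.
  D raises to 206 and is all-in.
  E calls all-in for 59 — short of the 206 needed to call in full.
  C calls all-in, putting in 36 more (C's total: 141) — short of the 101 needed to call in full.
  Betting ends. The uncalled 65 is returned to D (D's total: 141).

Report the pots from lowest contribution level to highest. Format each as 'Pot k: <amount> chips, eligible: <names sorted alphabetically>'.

Pot 1: 64 chips, eligible: A, C, D, E
Pot 2: 129 chips, eligible: C, D, E
Pot 3: 164 chips, eligible: C, D

Derivation:
Contributions (after 65 returned to D): A=16, C=141, D=141, E=59
Folded: B
Pot levels (distinct totals of non-folded players): 16, 59, 141
Layer 1-16: 16 each from A, C, D, E = 16*4 = 64 chips; eligible A, C, D, E
Layer 17-59: 43 each from C, D, E = 43*3 = 129 chips; eligible C, D, E
Layer 60-141: 82 each from C, D = 82*2 = 164 chips; eligible C, D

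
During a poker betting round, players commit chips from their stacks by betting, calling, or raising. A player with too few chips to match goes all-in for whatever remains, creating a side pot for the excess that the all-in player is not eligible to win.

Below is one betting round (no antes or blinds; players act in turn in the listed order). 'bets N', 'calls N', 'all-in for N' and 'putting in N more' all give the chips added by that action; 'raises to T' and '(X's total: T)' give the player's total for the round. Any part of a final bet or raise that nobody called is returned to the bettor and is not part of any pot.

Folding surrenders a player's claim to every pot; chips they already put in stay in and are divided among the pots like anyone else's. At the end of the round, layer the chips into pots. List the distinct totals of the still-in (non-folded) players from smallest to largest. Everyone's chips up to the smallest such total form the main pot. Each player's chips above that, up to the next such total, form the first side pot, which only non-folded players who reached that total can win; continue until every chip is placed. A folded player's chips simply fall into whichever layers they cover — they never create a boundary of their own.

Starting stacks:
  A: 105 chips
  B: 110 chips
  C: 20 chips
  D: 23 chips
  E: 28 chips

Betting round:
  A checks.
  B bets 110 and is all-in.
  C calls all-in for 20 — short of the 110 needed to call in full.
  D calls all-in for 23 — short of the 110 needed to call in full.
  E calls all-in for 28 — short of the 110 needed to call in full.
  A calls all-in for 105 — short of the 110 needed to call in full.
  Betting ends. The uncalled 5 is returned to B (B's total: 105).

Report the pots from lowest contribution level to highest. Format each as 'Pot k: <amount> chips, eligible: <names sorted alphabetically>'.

Pot 1: 100 chips, eligible: A, B, C, D, E
Pot 2: 12 chips, eligible: A, B, D, E
Pot 3: 15 chips, eligible: A, B, E
Pot 4: 154 chips, eligible: A, B

Derivation:
Contributions (after 5 returned to B): A=105, B=105, C=20, D=23, E=28
Pot levels (distinct totals of non-folded players): 20, 23, 28, 105
Layer 1-20: 20 each from A, B, C, D, E = 20*5 = 100 chips; eligible A, B, C, D, E
Layer 21-23: 3 each from A, B, D, E = 3*4 = 12 chips; eligible A, B, D, E
Layer 24-28: 5 each from A, B, E = 5*3 = 15 chips; eligible A, B, E
Layer 29-105: 77 each from A, B = 77*2 = 154 chips; eligible A, B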